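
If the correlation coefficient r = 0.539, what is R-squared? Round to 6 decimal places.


R^2 = r^2 = (0.539)^2 = 0.290521

0.290521


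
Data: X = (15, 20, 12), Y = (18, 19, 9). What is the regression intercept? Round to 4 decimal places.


a = ybar - b*xbar, where b = sum((xi-xbar)(yi-ybar)) / sum((xi-xbar)^2)
n = 3, xbar = 47/3 ≈ 15.666667, ybar = 46/3 ≈ 15.333333
Sxy = sum((xi-xbar)(yi-ybar)) = 112/3 ≈ 37.333333
Sxx = sum((xi-xbar)^2) = 98/3 ≈ 32.666667
b = Sxy / Sxx = 8/7 ≈ 1.142857
a = 15.333333 - 1.142857 * 15.666667 = -18/7 ≈ -2.571429

-2.5714


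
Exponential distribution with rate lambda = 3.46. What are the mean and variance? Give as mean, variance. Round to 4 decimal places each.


mean = 1/lam, var = 1/lam^2
mean = 1 / 3.46 = 50/173 ≈ 0.289017
lam^2 = 3.46^2 = 11.9716
var = 1 / 11.9716 ≈ 0.083531

0.2890, 0.0835


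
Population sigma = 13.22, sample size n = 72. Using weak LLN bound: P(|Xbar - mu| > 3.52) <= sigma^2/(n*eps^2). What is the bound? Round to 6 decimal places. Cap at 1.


bound = min(1, sigma^2/(n*eps^2))
sigma^2 = 13.22^2 = 174.7684
n*eps^2 = 72 * 3.52^2 = 72 * 12.3904 = 892.1088
sigma^2/(n*eps^2) = 174.7684 / 892.1088 ≈ 0.19590480

0.195905


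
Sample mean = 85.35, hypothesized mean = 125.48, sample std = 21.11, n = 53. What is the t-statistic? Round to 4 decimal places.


t = (xbar - mu0) / (s/sqrt(n))
xbar - mu0 = 85.35 - 125.48 = -40.13
sqrt(53) ≈ 7.28010989
s/sqrt(n) = 21.11 / 7.28010989 ≈ 2.89968150
t = -40.13 / 2.89968150 ≈ -13.839451

-13.8395


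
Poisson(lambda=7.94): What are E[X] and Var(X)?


E[X] = Var(X) = lambda = 7.94

7.94, 7.94


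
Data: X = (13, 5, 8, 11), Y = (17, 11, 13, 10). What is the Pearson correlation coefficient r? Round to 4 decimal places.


r = sum((xi-xbar)(yi-ybar)) / sqrt(sum((xi-xbar)^2) * sum((yi-ybar)^2))
n = 4, xbar = 37/4 = 9.25, ybar = 51/4 = 12.75
Sxy = sum((xi-xbar)(yi-ybar)) = 18.25
Sxx = sum((xi-xbar)^2) = 36.75
Syy = sum((yi-ybar)^2) = 28.75
sqrt(Sxx*Syy) ≈ 32.504807
r = Sxy / sqrt(Sxx*Syy) = 18.25 / 32.504807 ≈ 0.561455

0.5615


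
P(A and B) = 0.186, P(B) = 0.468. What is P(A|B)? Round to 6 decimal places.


P(A|B) = P(A and B) / P(B) = 0.186 / 0.468 = 31/78 ≈ 0.39743590

0.397436


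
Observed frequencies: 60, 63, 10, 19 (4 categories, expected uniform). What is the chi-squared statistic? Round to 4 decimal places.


chi2 = sum((O-E)^2/E), E = total/4
total = 152, E = 152/4 = 38
(60 - 38)^2 / 38 = 484 / 38 = 242/19 ≈ 12.736842
(63 - 38)^2 / 38 = 625 / 38 = 625/38 ≈ 16.447368
(10 - 38)^2 / 38 = 784 / 38 = 392/19 ≈ 20.631579
(19 - 38)^2 / 38 = 361 / 38 = 9.5
chi2 = 1127/19 ≈ 59.315789

59.3158


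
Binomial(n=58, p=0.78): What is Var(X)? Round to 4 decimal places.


Var = n*p*(1-p) = 58 * 0.78 * 0.22 = 9.9528

9.9528


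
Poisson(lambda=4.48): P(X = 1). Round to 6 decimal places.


P = e^(-lam) * lam^k / k!
e^(-4.48) ≈ 0.01133341
lam^k = 4.48^1 = 4.48
k! = 1! = 1
P = 0.01133341 * 4.48 / 1 ≈ 0.050774

0.050774


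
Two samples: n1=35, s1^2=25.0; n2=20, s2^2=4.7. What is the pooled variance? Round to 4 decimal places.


sp^2 = ((n1-1)*s1^2 + (n2-1)*s2^2)/(n1+n2-2)
(n1-1)*s1^2 = 34 * 25.0 = 850
(n2-1)*s2^2 = 19 * 4.7 = 89.3
numerator = 850 + 89.3 = 939.3
n1+n2-2 = 53
sp^2 = 939.3 / 53 = 9393/530 ≈ 17.722642

17.7226


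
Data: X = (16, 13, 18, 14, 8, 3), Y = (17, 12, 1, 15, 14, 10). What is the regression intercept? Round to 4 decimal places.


a = ybar - b*xbar, where b = sum((xi-xbar)(yi-ybar)) / sum((xi-xbar)^2)
n = 6, xbar = 72/6 = 12, ybar = 69/6 = 11.5
Sxy = sum((xi-xbar)(yi-ybar)) = -30
Sxx = sum((xi-xbar)^2) = 154
b = Sxy / Sxx = -15/77 ≈ -0.194805
a = 11.5 - (-0.194805) * 12 = 2131/154 ≈ 13.837662

13.8377


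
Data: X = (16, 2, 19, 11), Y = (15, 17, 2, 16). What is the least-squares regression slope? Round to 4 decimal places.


b = sum((xi-xbar)(yi-ybar)) / sum((xi-xbar)^2)
n = 4, xbar = 48/4 = 12, ybar = 50/4 = 12.5
Sxy = sum((xi-xbar)(yi-ybar)) = -112
Sxx = sum((xi-xbar)^2) = 166
b = Sxy / Sxx = -56/83 ≈ -0.674699

-0.6747


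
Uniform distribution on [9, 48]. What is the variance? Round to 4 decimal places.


Var = (b-a)^2 / 12
(b-a)^2 = (48 - 9)^2 = 1521
Var = 1521/12 = 126.75

126.7500


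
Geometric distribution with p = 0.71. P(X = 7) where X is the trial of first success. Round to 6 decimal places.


P = (1-p)^(k-1) * p
(1-p)^(k-1) = 0.29^6 ≈ 0.0005948233
P = 0.0005948233 * 0.71 ≈ 0.0004223246

0.000422


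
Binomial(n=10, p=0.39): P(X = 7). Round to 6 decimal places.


P = C(n,k) * p^k * (1-p)^(n-k)
C(10,7) = 120
p^k = 0.39^7 ≈ 0.001372310
(1-p)^(n-k) = 0.61^3 = 0.226981
P = 120 * 0.001372310 * 0.226981 ≈ 0.037379

0.037379


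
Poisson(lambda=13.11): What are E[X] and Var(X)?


E[X] = Var(X) = lambda = 13.11

13.11, 13.11


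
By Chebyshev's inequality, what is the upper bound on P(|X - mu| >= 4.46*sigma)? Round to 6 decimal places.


P <= 1/k^2
k^2 = 4.46^2 = 19.8916
1/k^2 = 1 / 19.8916 ≈ 0.05027248

0.050272


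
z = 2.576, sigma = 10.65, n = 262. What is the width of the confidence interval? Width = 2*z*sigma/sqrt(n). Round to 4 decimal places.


width = 2*z*sigma/sqrt(n)
2*z*sigma = 2 * 2.576 * 10.65 = 54.8688
sqrt(262) ≈ 16.186414
width = 54.8688 / 16.186414 ≈ 3.389806

3.3898


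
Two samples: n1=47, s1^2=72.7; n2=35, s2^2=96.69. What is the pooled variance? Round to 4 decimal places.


sp^2 = ((n1-1)*s1^2 + (n2-1)*s2^2)/(n1+n2-2)
(n1-1)*s1^2 = 46 * 72.7 = 3344.2
(n2-1)*s2^2 = 34 * 96.69 = 3287.46
numerator = 3344.2 + 3287.46 = 6631.66
n1+n2-2 = 80
sp^2 = 6631.66 / 80 = 82.89575

82.8958


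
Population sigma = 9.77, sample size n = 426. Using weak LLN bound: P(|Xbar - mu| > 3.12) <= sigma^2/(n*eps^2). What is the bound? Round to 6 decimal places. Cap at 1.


bound = min(1, sigma^2/(n*eps^2))
sigma^2 = 9.77^2 = 95.4529
n*eps^2 = 426 * 3.12^2 = 426 * 9.7344 = 4146.8544
sigma^2/(n*eps^2) = 95.4529 / 4146.8544 ≈ 0.02301815

0.023018


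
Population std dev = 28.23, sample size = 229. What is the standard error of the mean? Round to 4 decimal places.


SE = sigma / sqrt(n)
sqrt(229) ≈ 15.132746
SE = 28.23 / 15.132746 ≈ 1.865491

1.8655


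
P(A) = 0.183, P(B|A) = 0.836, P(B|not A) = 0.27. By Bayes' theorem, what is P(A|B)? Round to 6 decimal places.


P(A|B) = P(B|A)*P(A) / P(B), P(B) = P(B|A)*P(A) + P(B|not A)*P(not A)
P(B|A)*P(A) = 0.836 * 0.183 = 0.152988
P(B|not A)*P(not A) = 0.27 * 0.817 = 0.22059
P(B) = 0.152988 + 0.22059 = 0.373578
P(A|B) = 0.152988 / 0.373578 = 1342/3277 ≈ 0.40952090

0.409521


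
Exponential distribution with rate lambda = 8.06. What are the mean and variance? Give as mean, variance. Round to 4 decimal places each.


mean = 1/lam, var = 1/lam^2
mean = 1 / 8.06 = 50/403 ≈ 0.124069
lam^2 = 8.06^2 = 64.9636
var = 1 / 64.9636 ≈ 0.015393

0.1241, 0.0154


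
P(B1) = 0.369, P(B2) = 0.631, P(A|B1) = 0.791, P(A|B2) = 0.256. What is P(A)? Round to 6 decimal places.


P(A) = P(A|B1)*P(B1) + P(A|B2)*P(B2)
P(A|B1)*P(B1) = 0.791 * 0.369 = 0.291879
P(A|B2)*P(B2) = 0.256 * 0.631 = 0.161536
P(A) = 0.291879 + 0.161536 = 0.453415

0.453415


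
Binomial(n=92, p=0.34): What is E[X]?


E[X] = n*p = 92 * 0.34 = 31.28

31.28


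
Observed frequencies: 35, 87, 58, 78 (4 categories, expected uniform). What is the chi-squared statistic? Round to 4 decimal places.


chi2 = sum((O-E)^2/E), E = total/4
total = 258, E = 258/4 = 64.5
(35 - 64.5)^2 / 64.5 = 870.25 / 64.5 = 3481/258 ≈ 13.492248
(87 - 64.5)^2 / 64.5 = 506.25 / 64.5 = 675/86 ≈ 7.848837
(58 - 64.5)^2 / 64.5 = 42.25 / 64.5 = 169/258 ≈ 0.655039
(78 - 64.5)^2 / 64.5 = 182.25 / 64.5 = 243/86 ≈ 2.825581
chi2 = 3202/129 ≈ 24.821705

24.8217


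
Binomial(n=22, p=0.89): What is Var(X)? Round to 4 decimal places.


Var = n*p*(1-p) = 22 * 0.89 * 0.11 = 2.1538

2.1538


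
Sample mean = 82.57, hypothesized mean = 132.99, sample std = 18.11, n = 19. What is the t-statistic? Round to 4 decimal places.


t = (xbar - mu0) / (s/sqrt(n))
xbar - mu0 = 82.57 - 132.99 = -50.42
sqrt(19) ≈ 4.35889894
s/sqrt(n) = 18.11 / 4.35889894 ≈ 4.15471894
t = -50.42 / 4.15471894 ≈ -12.135598

-12.1356


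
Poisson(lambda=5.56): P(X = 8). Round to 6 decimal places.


P = e^(-lam) * lam^k / k!
e^(-5.56) ≈ 0.003848776
lam^k = 5.56^8 ≈ 913268.193438
k! = 8! = 40320
P = 0.003848776 * 913268.193438 / 40320 ≈ 0.087177

0.087177


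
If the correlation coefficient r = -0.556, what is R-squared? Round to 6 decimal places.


R^2 = r^2 = (-0.556)^2 = 0.309136

0.309136


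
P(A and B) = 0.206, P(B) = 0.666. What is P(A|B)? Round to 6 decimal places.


P(A|B) = P(A and B) / P(B) = 0.206 / 0.666 = 103/333 ≈ 0.30930931

0.309309


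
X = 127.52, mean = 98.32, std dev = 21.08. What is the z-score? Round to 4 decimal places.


z = (X - mu) / sigma
X - mu = 127.52 - 98.32 = 29.2
z = 29.2 / 21.08 = 730/527 ≈ 1.385199

1.3852


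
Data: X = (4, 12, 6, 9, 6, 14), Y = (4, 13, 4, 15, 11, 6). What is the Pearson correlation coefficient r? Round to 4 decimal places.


r = sum((xi-xbar)(yi-ybar)) / sqrt(sum((xi-xbar)^2) * sum((yi-ybar)^2))
n = 6, xbar = 51/6 = 8.5, ybar = 53/6 ≈ 8.833333
Sxy = sum((xi-xbar)(yi-ybar)) = 30.5
Sxx = sum((xi-xbar)^2) = 75.5
Syy = sum((yi-ybar)^2) = 689/6 ≈ 114.833333
sqrt(Sxx*Syy) ≈ 93.112387
r = Sxy / sqrt(Sxx*Syy) = 30.5 / 93.112387 ≈ 0.327561

0.3276


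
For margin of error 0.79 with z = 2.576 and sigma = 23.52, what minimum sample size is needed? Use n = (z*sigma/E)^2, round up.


z*sigma/E = 2.576 * 23.52 / 0.79 = 757344/9875 ≈ 76.693063
(z*sigma/E)^2 ≈ 5881.825957
round up: n = 5882

5882


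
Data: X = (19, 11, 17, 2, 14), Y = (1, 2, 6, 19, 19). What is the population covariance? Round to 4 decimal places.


Cov = (1/n)*sum((xi-xbar)(yi-ybar))
n = 5, xbar = 63/5 = 12.6, ybar = 47/5 = 9.4
sum((xi-xbar)(yi-ybar)) = -145.2
Cov = -145.2 / 5 = -29.04

-29.0400


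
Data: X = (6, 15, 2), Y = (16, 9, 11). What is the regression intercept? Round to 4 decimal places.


a = ybar - b*xbar, where b = sum((xi-xbar)(yi-ybar)) / sum((xi-xbar)^2)
n = 3, xbar = 23/3 ≈ 7.666667, ybar = 36/3 = 12
Sxy = sum((xi-xbar)(yi-ybar)) = -23
Sxx = sum((xi-xbar)^2) = 266/3 ≈ 88.666667
b = Sxy / Sxx = -69/266 ≈ -0.259398
a = 12 - (-0.259398) * 7.666667 = 3721/266 ≈ 13.988722

13.9887


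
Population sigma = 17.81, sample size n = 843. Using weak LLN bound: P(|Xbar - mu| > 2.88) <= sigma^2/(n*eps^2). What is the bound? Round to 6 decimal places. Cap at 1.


bound = min(1, sigma^2/(n*eps^2))
sigma^2 = 17.81^2 = 317.1961
n*eps^2 = 843 * 2.88^2 = 843 * 8.2944 = 6992.1792
sigma^2/(n*eps^2) = 317.1961 / 6992.1792 ≈ 0.04536441

0.045364


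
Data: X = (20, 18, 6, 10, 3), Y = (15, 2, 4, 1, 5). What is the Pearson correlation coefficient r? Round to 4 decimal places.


r = sum((xi-xbar)(yi-ybar)) / sqrt(sum((xi-xbar)^2) * sum((yi-ybar)^2))
n = 5, xbar = 57/5 = 11.4, ybar = 27/5 = 5.4
Sxy = sum((xi-xbar)(yi-ybar)) = 77.2
Sxx = sum((xi-xbar)^2) = 219.2
Syy = sum((yi-ybar)^2) = 125.2
sqrt(Sxx*Syy) ≈ 165.661824
r = Sxy / sqrt(Sxx*Syy) = 77.2 / 165.661824 ≈ 0.466010

0.4660


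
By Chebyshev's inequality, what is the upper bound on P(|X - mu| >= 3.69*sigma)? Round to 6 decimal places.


P <= 1/k^2
k^2 = 3.69^2 = 13.6161
1/k^2 = 1 / 13.6161 ≈ 0.07344247

0.073442


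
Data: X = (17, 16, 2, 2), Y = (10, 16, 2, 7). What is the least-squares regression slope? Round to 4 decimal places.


b = sum((xi-xbar)(yi-ybar)) / sum((xi-xbar)^2)
n = 4, xbar = 37/4 = 9.25, ybar = 35/4 = 8.75
Sxy = sum((xi-xbar)(yi-ybar)) = 120.25
Sxx = sum((xi-xbar)^2) = 210.75
b = Sxy / Sxx = 481/843 ≈ 0.570581

0.5706


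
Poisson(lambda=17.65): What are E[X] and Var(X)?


E[X] = Var(X) = lambda = 17.65

17.65, 17.65


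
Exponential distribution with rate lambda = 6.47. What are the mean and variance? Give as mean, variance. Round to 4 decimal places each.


mean = 1/lam, var = 1/lam^2
mean = 1 / 6.47 = 100/647 ≈ 0.154560
lam^2 = 6.47^2 = 41.8609
var = 1 / 41.8609 ≈ 0.023889

0.1546, 0.0239


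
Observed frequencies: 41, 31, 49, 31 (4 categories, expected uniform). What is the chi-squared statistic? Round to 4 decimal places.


chi2 = sum((O-E)^2/E), E = total/4
total = 152, E = 152/4 = 38
(41 - 38)^2 / 38 = 9 / 38 = 9/38 ≈ 0.236842
(31 - 38)^2 / 38 = 49 / 38 = 49/38 ≈ 1.289474
(49 - 38)^2 / 38 = 121 / 38 = 121/38 ≈ 3.184211
(31 - 38)^2 / 38 = 49 / 38 = 49/38 ≈ 1.289474
chi2 = 6

6.0000


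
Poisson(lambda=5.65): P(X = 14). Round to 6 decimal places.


P = e^(-lam) * lam^k / k!
e^(-5.65) ≈ 0.003517517
lam^k = 5.65^14 ≈ 33781448648.893828
k! = 14! = 87178291200
P = 0.003517517 * 33781448648.893828 / 87178291200 ≈ 0.001363

0.001363


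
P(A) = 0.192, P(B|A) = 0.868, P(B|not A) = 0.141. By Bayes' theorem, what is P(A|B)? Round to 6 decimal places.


P(A|B) = P(B|A)*P(A) / P(B), P(B) = P(B|A)*P(A) + P(B|not A)*P(not A)
P(B|A)*P(A) = 0.868 * 0.192 = 0.166656
P(B|not A)*P(not A) = 0.141 * 0.808 = 0.113928
P(B) = 0.166656 + 0.113928 = 0.280584
P(A|B) = 0.166656 / 0.280584 ≈ 0.59396117

0.593961


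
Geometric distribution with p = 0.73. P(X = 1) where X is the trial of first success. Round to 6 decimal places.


P = (1-p)^(k-1) * p
(1-p)^(k-1) = 0.27^0 = 1
P = 1 * 0.73 = 0.73

0.730000


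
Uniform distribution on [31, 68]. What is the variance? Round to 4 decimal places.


Var = (b-a)^2 / 12
(b-a)^2 = (68 - 31)^2 = 1369
Var = 1369/12 ≈ 114.083333

114.0833


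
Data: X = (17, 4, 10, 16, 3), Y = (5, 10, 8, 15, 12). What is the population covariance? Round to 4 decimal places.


Cov = (1/n)*sum((xi-xbar)(yi-ybar))
n = 5, xbar = 50/5 = 10, ybar = 50/5 = 10
sum((xi-xbar)(yi-ybar)) = -19
Cov = -19 / 5 = -3.8

-3.8000


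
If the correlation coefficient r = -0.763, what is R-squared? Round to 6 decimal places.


R^2 = r^2 = (-0.763)^2 = 0.582169

0.582169


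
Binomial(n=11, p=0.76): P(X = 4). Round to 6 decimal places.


P = C(n,k) * p^k * (1-p)^(n-k)
C(11,4) = 330
p^k = 0.76^4 ≈ 0.3336218
(1-p)^(n-k) = 0.24^7 ≈ 0.00004586471
P = 330 * 0.3336218 * 0.00004586471 ≈ 0.005049

0.005049


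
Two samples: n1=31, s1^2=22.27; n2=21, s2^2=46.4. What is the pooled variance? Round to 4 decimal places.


sp^2 = ((n1-1)*s1^2 + (n2-1)*s2^2)/(n1+n2-2)
(n1-1)*s1^2 = 30 * 22.27 = 668.1
(n2-1)*s2^2 = 20 * 46.4 = 928
numerator = 668.1 + 928 = 1596.1
n1+n2-2 = 50
sp^2 = 1596.1 / 50 = 31.922

31.9220


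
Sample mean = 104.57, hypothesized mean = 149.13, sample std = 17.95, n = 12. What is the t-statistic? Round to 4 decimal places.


t = (xbar - mu0) / (s/sqrt(n))
xbar - mu0 = 104.57 - 149.13 = -44.56
sqrt(12) ≈ 3.46410162
s/sqrt(n) = 17.95 / 3.46410162 ≈ 5.18171867
t = -44.56 / 5.18171867 ≈ -8.599463

-8.5995


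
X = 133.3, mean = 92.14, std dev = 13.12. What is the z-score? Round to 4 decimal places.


z = (X - mu) / sigma
X - mu = 133.3 - 92.14 = 41.16
z = 41.16 / 13.12 = 1029/328 ≈ 3.137195

3.1372


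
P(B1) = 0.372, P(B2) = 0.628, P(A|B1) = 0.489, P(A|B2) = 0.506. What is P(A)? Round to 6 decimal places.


P(A) = P(A|B1)*P(B1) + P(A|B2)*P(B2)
P(A|B1)*P(B1) = 0.489 * 0.372 = 0.181908
P(A|B2)*P(B2) = 0.506 * 0.628 = 0.317768
P(A) = 0.181908 + 0.317768 = 0.499676

0.499676


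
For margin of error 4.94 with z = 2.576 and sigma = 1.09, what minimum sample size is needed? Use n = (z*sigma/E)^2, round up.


z*sigma/E = 2.576 * 1.09 / 4.94 ≈ 0.568389
(z*sigma/E)^2 ≈ 0.323066
round up: n = 1

1


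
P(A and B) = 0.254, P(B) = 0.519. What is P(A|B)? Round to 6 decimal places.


P(A|B) = P(A and B) / P(B) = 0.254 / 0.519 = 254/519 ≈ 0.48940270

0.489403


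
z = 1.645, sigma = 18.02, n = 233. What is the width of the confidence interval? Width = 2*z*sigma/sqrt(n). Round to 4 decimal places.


width = 2*z*sigma/sqrt(n)
2*z*sigma = 2 * 1.645 * 18.02 = 59.2858
sqrt(233) ≈ 15.264338
width = 59.2858 / 15.264338 ≈ 3.883942

3.8839


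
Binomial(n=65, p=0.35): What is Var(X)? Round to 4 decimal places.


Var = n*p*(1-p) = 65 * 0.35 * 0.65 = 14.7875

14.7875


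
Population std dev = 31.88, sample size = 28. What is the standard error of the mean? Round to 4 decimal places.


SE = sigma / sqrt(n)
sqrt(28) ≈ 5.291503
SE = 31.88 / 5.291503 ≈ 6.024754

6.0248


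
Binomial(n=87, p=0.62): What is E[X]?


E[X] = n*p = 87 * 0.62 = 53.94

53.94


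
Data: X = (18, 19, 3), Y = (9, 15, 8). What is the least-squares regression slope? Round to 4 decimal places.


b = sum((xi-xbar)(yi-ybar)) / sum((xi-xbar)^2)
n = 3, xbar = 40/3 ≈ 13.333333, ybar = 32/3 ≈ 10.666667
Sxy = sum((xi-xbar)(yi-ybar)) = 133/3 ≈ 44.333333
Sxx = sum((xi-xbar)^2) = 482/3 ≈ 160.666667
b = Sxy / Sxx = 133/482 ≈ 0.275934

0.2759


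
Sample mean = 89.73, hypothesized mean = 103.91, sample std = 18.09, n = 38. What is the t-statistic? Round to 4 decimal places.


t = (xbar - mu0) / (s/sqrt(n))
xbar - mu0 = 89.73 - 103.91 = -14.18
sqrt(38) ≈ 6.16441400
s/sqrt(n) = 18.09 / 6.16441400 ≈ 2.93458551
t = -14.18 / 2.93458551 ≈ -4.832028

-4.8320


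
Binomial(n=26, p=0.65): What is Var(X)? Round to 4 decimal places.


Var = n*p*(1-p) = 26 * 0.65 * 0.35 = 5.915

5.9150


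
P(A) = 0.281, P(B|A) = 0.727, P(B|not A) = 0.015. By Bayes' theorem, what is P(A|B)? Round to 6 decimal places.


P(A|B) = P(B|A)*P(A) / P(B), P(B) = P(B|A)*P(A) + P(B|not A)*P(not A)
P(B|A)*P(A) = 0.727 * 0.281 = 0.204287
P(B|not A)*P(not A) = 0.015 * 0.719 = 0.010785
P(B) = 0.204287 + 0.010785 = 0.215072
P(A|B) = 0.204287 / 0.215072 ≈ 0.94985400

0.949854


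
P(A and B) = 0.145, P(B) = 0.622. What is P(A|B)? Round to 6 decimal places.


P(A|B) = P(A and B) / P(B) = 0.145 / 0.622 = 145/622 ≈ 0.23311897

0.233119


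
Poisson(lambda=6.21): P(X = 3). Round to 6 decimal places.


P = e^(-lam) * lam^k / k!
e^(-6.21) ≈ 0.002009237
lam^k = 6.21^3 = 239.483061
k! = 3! = 6
P = 0.002009237 * 239.483061 / 6 ≈ 0.080196

0.080196


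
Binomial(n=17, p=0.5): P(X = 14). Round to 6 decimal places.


P = C(n,k) * p^k * (1-p)^(n-k)
C(17,14) = 680
p^k = 0.5^14 ≈ 0.00006103516
(1-p)^(n-k) = 0.5^3 = 0.125
P = 680 * 0.00006103516 * 0.125 ≈ 0.005188

0.005188


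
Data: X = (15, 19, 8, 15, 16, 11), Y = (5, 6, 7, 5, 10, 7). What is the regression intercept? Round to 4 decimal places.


a = ybar - b*xbar, where b = sum((xi-xbar)(yi-ybar)) / sum((xi-xbar)^2)
n = 6, xbar = 84/6 = 14, ybar = 40/6 = 20/3 ≈ 6.666667
Sxy = sum((xi-xbar)(yi-ybar)) = -3
Sxx = sum((xi-xbar)^2) = 76
b = Sxy / Sxx = -3/76 ≈ -0.039474
a = 6.666667 - (-0.039474) * 14 = 823/114 ≈ 7.219298

7.2193


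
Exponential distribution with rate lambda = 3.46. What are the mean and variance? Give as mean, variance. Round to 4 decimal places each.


mean = 1/lam, var = 1/lam^2
mean = 1 / 3.46 = 50/173 ≈ 0.289017
lam^2 = 3.46^2 = 11.9716
var = 1 / 11.9716 ≈ 0.083531

0.2890, 0.0835


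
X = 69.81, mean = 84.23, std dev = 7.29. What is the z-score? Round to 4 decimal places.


z = (X - mu) / sigma
X - mu = 69.81 - 84.23 = -14.42
z = -14.42 / 7.29 = -1442/729 ≈ -1.978052

-1.9781


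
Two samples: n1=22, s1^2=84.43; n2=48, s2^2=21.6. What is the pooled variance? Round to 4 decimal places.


sp^2 = ((n1-1)*s1^2 + (n2-1)*s2^2)/(n1+n2-2)
(n1-1)*s1^2 = 21 * 84.43 = 1773.03
(n2-1)*s2^2 = 47 * 21.6 = 1015.2
numerator = 1773.03 + 1015.2 = 2788.23
n1+n2-2 = 68
sp^2 = 2788.23 / 68 = 278823/6800 ≈ 41.003382

41.0034


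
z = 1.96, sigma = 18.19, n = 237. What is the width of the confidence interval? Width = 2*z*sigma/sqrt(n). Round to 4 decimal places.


width = 2*z*sigma/sqrt(n)
2*z*sigma = 2 * 1.96 * 18.19 = 71.3048
sqrt(237) ≈ 15.394804
width = 71.3048 / 15.394804 ≈ 4.631744

4.6317


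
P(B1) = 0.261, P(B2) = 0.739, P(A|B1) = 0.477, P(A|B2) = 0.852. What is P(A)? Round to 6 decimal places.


P(A) = P(A|B1)*P(B1) + P(A|B2)*P(B2)
P(A|B1)*P(B1) = 0.477 * 0.261 = 0.124497
P(A|B2)*P(B2) = 0.852 * 0.739 = 0.629628
P(A) = 0.124497 + 0.629628 = 0.754125

0.754125


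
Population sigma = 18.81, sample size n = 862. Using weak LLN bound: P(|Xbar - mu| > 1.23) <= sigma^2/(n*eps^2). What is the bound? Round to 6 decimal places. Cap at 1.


bound = min(1, sigma^2/(n*eps^2))
sigma^2 = 18.81^2 = 353.8161
n*eps^2 = 862 * 1.23^2 = 862 * 1.5129 = 1304.1198
sigma^2/(n*eps^2) = 353.8161 / 1304.1198 ≈ 0.27130644

0.271306


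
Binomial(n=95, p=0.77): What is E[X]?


E[X] = n*p = 95 * 0.77 = 73.15

73.15


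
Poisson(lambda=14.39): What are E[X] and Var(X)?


E[X] = Var(X) = lambda = 14.39

14.39, 14.39


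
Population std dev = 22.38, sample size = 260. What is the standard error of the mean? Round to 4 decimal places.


SE = sigma / sqrt(n)
sqrt(260) ≈ 16.124515
SE = 22.38 / 16.124515 ≈ 1.387949

1.3879


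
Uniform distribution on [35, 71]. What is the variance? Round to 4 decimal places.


Var = (b-a)^2 / 12
(b-a)^2 = (71 - 35)^2 = 1296
Var = 1296/12 = 108

108.0000


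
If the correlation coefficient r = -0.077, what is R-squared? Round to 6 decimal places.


R^2 = r^2 = (-0.077)^2 = 0.005929

0.005929


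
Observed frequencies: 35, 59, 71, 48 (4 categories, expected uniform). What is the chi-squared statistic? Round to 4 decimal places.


chi2 = sum((O-E)^2/E), E = total/4
total = 213, E = 213/4 = 53.25
(35 - 53.25)^2 / 53.25 = 333.0625 / 53.25 = 5329/852 ≈ 6.254695
(59 - 53.25)^2 / 53.25 = 33.0625 / 53.25 = 529/852 ≈ 0.620892
(71 - 53.25)^2 / 53.25 = 315.0625 / 53.25 = 71/12 ≈ 5.916667
(48 - 53.25)^2 / 53.25 = 27.5625 / 53.25 = 147/284 ≈ 0.517606
chi2 = 945/71 ≈ 13.309859

13.3099


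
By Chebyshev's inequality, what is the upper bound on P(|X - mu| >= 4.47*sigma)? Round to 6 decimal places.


P <= 1/k^2
k^2 = 4.47^2 = 19.9809
1/k^2 = 1 / 19.9809 ≈ 0.05004780

0.050048


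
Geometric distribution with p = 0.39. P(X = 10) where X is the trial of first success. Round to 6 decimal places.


P = (1-p)^(k-1) * p
(1-p)^(k-1) = 0.61^9 ≈ 0.01169415
P = 0.01169415 * 0.39 ≈ 0.004560717

0.004561


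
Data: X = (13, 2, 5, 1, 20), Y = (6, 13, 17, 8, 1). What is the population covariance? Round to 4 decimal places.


Cov = (1/n)*sum((xi-xbar)(yi-ybar))
n = 5, xbar = 41/5 = 8.2, ybar = 45/5 = 9
sum((xi-xbar)(yi-ybar)) = -152
Cov = -152 / 5 = -30.4

-30.4000


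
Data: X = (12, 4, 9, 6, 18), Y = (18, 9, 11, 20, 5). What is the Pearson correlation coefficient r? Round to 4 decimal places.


r = sum((xi-xbar)(yi-ybar)) / sqrt(sum((xi-xbar)^2) * sum((yi-ybar)^2))
n = 5, xbar = 49/5 = 9.8, ybar = 63/5 = 12.6
Sxy = sum((xi-xbar)(yi-ybar)) = -56.4
Sxx = sum((xi-xbar)^2) = 120.8
Syy = sum((yi-ybar)^2) = 157.2
sqrt(Sxx*Syy) ≈ 137.803338
r = Sxy / sqrt(Sxx*Syy) = -56.4 / 137.803338 ≈ -0.409279

-0.4093


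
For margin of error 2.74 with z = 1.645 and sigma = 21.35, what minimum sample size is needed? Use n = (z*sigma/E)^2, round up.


z*sigma/E = 1.645 * 21.35 / 2.74 ≈ 12.817792
(z*sigma/E)^2 ≈ 164.295791
round up: n = 165

165


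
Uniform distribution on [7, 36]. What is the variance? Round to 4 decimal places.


Var = (b-a)^2 / 12
(b-a)^2 = (36 - 7)^2 = 841
Var = 841/12 ≈ 70.083333

70.0833


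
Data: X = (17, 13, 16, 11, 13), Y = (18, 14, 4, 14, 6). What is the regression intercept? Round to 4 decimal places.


a = ybar - b*xbar, where b = sum((xi-xbar)(yi-ybar)) / sum((xi-xbar)^2)
n = 5, xbar = 70/5 = 14, ybar = 56/5 = 11.2
Sxy = sum((xi-xbar)(yi-ybar)) = 0
Sxx = sum((xi-xbar)^2) = 24
b = Sxy / Sxx = 0
a = 11.2 - 0 * 14 = 11.2

11.2000


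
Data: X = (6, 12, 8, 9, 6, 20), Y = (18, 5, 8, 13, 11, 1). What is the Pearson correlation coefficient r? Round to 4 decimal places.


r = sum((xi-xbar)(yi-ybar)) / sqrt(sum((xi-xbar)^2) * sum((yi-ybar)^2))
n = 6, xbar = 61/6 ≈ 10.166667, ybar = 56/6 = 28/3 ≈ 9.333333
Sxy = sum((xi-xbar)(yi-ybar)) = -403/3 ≈ -134.333333
Sxx = sum((xi-xbar)^2) = 845/6 ≈ 140.833333
Syy = sum((yi-ybar)^2) = 544/3 ≈ 181.333333
sqrt(Sxx*Syy) ≈ 159.805437
r = Sxy / sqrt(Sxx*Syy) = -134.333333 / 159.805437 ≈ -0.840606

-0.8406


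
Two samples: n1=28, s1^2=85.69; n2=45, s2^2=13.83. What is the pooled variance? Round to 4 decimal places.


sp^2 = ((n1-1)*s1^2 + (n2-1)*s2^2)/(n1+n2-2)
(n1-1)*s1^2 = 27 * 85.69 = 2313.63
(n2-1)*s2^2 = 44 * 13.83 = 608.52
numerator = 2313.63 + 608.52 = 2922.15
n1+n2-2 = 71
sp^2 = 2922.15 / 71 = 58443/1420 ≈ 41.157042

41.1570


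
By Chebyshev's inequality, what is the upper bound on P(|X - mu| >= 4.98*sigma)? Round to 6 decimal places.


P <= 1/k^2
k^2 = 4.98^2 = 24.8004
1/k^2 = 1 / 24.8004 ≈ 0.04032193

0.040322


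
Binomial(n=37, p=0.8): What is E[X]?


E[X] = n*p = 37 * 0.8 = 29.6

29.6


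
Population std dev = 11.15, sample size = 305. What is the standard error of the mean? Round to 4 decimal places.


SE = sigma / sqrt(n)
sqrt(305) ≈ 17.464249
SE = 11.15 / 17.464249 ≈ 0.638447

0.6384


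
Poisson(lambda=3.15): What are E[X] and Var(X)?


E[X] = Var(X) = lambda = 3.15

3.15, 3.15


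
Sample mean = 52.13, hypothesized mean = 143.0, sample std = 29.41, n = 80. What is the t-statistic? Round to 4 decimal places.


t = (xbar - mu0) / (s/sqrt(n))
xbar - mu0 = 52.13 - 143.0 = -90.87
sqrt(80) ≈ 8.94427191
s/sqrt(n) = 29.41 / 8.94427191 ≈ 3.28813796
t = -90.87 / 3.28813796 ≈ -27.635702

-27.6357


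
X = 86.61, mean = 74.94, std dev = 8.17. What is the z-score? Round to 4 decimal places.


z = (X - mu) / sigma
X - mu = 86.61 - 74.94 = 11.67
z = 11.67 / 8.17 = 1167/817 ≈ 1.428397

1.4284


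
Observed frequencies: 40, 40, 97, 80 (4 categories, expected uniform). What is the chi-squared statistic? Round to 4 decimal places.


chi2 = sum((O-E)^2/E), E = total/4
total = 257, E = 257/4 = 64.25
(40 - 64.25)^2 / 64.25 = 588.0625 / 64.25 = 9409/1028 ≈ 9.152724
(40 - 64.25)^2 / 64.25 = 588.0625 / 64.25 = 9409/1028 ≈ 9.152724
(97 - 64.25)^2 / 64.25 = 1072.5625 / 64.25 = 17161/1028 ≈ 16.693580
(80 - 64.25)^2 / 64.25 = 248.0625 / 64.25 = 3969/1028 ≈ 3.860895
chi2 = 9987/257 ≈ 38.859922

38.8599


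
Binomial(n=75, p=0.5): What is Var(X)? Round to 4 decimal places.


Var = n*p*(1-p) = 75 * 0.5 * 0.5 = 18.75

18.7500


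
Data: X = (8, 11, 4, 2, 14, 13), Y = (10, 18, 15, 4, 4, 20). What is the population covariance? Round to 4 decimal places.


Cov = (1/n)*sum((xi-xbar)(yi-ybar))
n = 6, xbar = 52/6 = 26/3 ≈ 8.666667, ybar = 71/6 ≈ 11.833333
sum((xi-xbar)(yi-ybar)) = 140/3 ≈ 46.666667
Cov = 46.666667 / 6 = 70/9 ≈ 7.777778

7.7778


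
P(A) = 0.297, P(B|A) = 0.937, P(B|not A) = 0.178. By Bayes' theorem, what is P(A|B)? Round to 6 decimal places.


P(A|B) = P(B|A)*P(A) / P(B), P(B) = P(B|A)*P(A) + P(B|not A)*P(not A)
P(B|A)*P(A) = 0.937 * 0.297 = 0.278289
P(B|not A)*P(not A) = 0.178 * 0.703 = 0.125134
P(B) = 0.278289 + 0.125134 = 0.403423
P(A|B) = 0.278289 / 0.403423 ≈ 0.68981937

0.689819


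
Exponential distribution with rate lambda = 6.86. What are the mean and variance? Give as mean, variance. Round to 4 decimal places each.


mean = 1/lam, var = 1/lam^2
mean = 1 / 6.86 = 50/343 ≈ 0.145773
lam^2 = 6.86^2 = 47.0596
var = 1 / 47.0596 ≈ 0.021250

0.1458, 0.0212


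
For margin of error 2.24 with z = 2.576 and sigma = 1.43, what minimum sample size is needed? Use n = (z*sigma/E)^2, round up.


z*sigma/E = 2.576 * 1.43 / 2.24 = 1.6445
(z*sigma/E)^2 ≈ 2.704380
round up: n = 3

3


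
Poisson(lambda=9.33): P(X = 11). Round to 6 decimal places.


P = e^(-lam) * lam^k / k!
e^(-9.33) ≈ 0.00008872224
lam^k = 9.33^11 ≈ 46633507439.303481
k! = 11! = 39916800
P = 0.00008872224 * 46633507439.303481 / 39916800 ≈ 0.103651

0.103651


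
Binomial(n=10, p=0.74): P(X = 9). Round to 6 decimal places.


P = C(n,k) * p^k * (1-p)^(n-k)
C(10,9) = 10
p^k = 0.74^9 ≈ 0.06654041
(1-p)^(n-k) = 0.26^1 = 0.26
P = 10 * 0.06654041 * 0.26 ≈ 0.173005

0.173005


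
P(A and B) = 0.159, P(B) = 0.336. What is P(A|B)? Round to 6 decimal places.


P(A|B) = P(A and B) / P(B) = 0.159 / 0.336 = 53/112 ≈ 0.47321429

0.473214


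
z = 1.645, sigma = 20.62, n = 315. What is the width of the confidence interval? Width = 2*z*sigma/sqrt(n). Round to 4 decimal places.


width = 2*z*sigma/sqrt(n)
2*z*sigma = 2 * 1.645 * 20.62 = 67.8398
sqrt(315) ≈ 17.748239
width = 67.8398 / 17.748239 ≈ 3.822340

3.8223


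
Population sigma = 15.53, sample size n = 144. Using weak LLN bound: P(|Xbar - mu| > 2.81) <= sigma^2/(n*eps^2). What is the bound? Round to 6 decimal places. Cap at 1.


bound = min(1, sigma^2/(n*eps^2))
sigma^2 = 15.53^2 = 241.1809
n*eps^2 = 144 * 2.81^2 = 144 * 7.8961 = 1137.0384
sigma^2/(n*eps^2) = 241.1809 / 1137.0384 ≈ 0.21211324

0.212113


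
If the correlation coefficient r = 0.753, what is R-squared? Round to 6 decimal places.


R^2 = r^2 = (0.753)^2 = 0.567009

0.567009


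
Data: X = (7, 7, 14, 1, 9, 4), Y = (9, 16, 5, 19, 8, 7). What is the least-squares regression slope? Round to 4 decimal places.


b = sum((xi-xbar)(yi-ybar)) / sum((xi-xbar)^2)
n = 6, xbar = 42/6 = 7, ybar = 64/6 = 32/3 ≈ 10.666667
Sxy = sum((xi-xbar)(yi-ybar)) = -84
Sxx = sum((xi-xbar)^2) = 98
b = Sxy / Sxx = -6/7 ≈ -0.857143

-0.8571


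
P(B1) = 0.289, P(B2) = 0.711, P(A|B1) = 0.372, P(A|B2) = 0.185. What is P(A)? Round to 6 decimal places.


P(A) = P(A|B1)*P(B1) + P(A|B2)*P(B2)
P(A|B1)*P(B1) = 0.372 * 0.289 = 0.107508
P(A|B2)*P(B2) = 0.185 * 0.711 = 0.131535
P(A) = 0.107508 + 0.131535 = 0.239043

0.239043


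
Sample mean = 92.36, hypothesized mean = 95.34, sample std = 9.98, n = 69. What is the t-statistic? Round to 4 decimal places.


t = (xbar - mu0) / (s/sqrt(n))
xbar - mu0 = 92.36 - 95.34 = -2.98
sqrt(69) ≈ 8.30662386
s/sqrt(n) = 9.98 / 8.30662386 ≈ 1.20145081
t = -2.98 / 1.20145081 ≈ -2.480335

-2.4803


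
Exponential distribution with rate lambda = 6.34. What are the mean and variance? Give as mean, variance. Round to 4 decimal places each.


mean = 1/lam, var = 1/lam^2
mean = 1 / 6.34 = 50/317 ≈ 0.157729
lam^2 = 6.34^2 = 40.1956
var = 1 / 40.1956 ≈ 0.024878

0.1577, 0.0249


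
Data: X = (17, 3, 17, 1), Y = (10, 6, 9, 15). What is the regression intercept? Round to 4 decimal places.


a = ybar - b*xbar, where b = sum((xi-xbar)(yi-ybar)) / sum((xi-xbar)^2)
n = 4, xbar = 38/4 = 9.5, ybar = 40/4 = 10
Sxy = sum((xi-xbar)(yi-ybar)) = -24
Sxx = sum((xi-xbar)^2) = 227
b = Sxy / Sxx = -24/227 ≈ -0.105727
a = 10 - (-0.105727) * 9.5 = 2498/227 ≈ 11.004405

11.0044


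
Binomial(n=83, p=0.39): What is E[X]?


E[X] = n*p = 83 * 0.39 = 32.37

32.37


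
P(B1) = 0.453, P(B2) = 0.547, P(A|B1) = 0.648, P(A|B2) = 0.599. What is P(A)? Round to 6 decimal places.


P(A) = P(A|B1)*P(B1) + P(A|B2)*P(B2)
P(A|B1)*P(B1) = 0.648 * 0.453 = 0.293544
P(A|B2)*P(B2) = 0.599 * 0.547 = 0.327653
P(A) = 0.293544 + 0.327653 = 0.621197

0.621197


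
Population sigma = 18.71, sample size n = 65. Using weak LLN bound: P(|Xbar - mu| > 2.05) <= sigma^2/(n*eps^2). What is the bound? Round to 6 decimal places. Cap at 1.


bound = min(1, sigma^2/(n*eps^2))
sigma^2 = 18.71^2 = 350.0641
n*eps^2 = 65 * 2.05^2 = 65 * 4.2025 = 273.1625
sigma^2/(n*eps^2) = 350.0641 / 273.1625 ≈ 1.28152327
this exceeds 1, so the bound is capped at 1

1.000000


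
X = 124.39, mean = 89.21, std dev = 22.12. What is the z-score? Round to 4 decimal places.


z = (X - mu) / sigma
X - mu = 124.39 - 89.21 = 35.18
z = 35.18 / 22.12 = 1759/1106 ≈ 1.590416

1.5904


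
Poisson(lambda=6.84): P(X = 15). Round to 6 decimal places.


P = e^(-lam) * lam^k / k!
e^(-6.84) ≈ 0.001070103
lam^k = 6.84^15 ≈ 3356151258272.796400
k! = 15! = 1307674368000
P = 0.001070103 * 3356151258272.796400 / 1307674368000 ≈ 0.002746

0.002746


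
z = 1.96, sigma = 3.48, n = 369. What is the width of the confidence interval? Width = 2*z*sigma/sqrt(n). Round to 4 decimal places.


width = 2*z*sigma/sqrt(n)
2*z*sigma = 2 * 1.96 * 3.48 = 13.6416
sqrt(369) ≈ 19.209373
width = 13.6416 / 19.209373 ≈ 0.710153

0.7102


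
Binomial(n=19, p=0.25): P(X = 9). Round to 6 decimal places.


P = C(n,k) * p^k * (1-p)^(n-k)
C(19,9) = 92378
p^k = 0.25^9 ≈ 0.000003814697
(1-p)^(n-k) = 0.75^10 ≈ 0.05631351
P = 92378 * 0.000003814697 * 0.05631351 ≈ 0.019845

0.019845


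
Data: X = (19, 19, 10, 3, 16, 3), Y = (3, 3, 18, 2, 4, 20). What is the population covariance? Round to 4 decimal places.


Cov = (1/n)*sum((xi-xbar)(yi-ybar))
n = 6, xbar = 70/6 = 35/3 ≈ 11.666667, ybar = 50/6 = 25/3 ≈ 8.333333
sum((xi-xbar)(yi-ybar)) = -478/3 ≈ -159.333333
Cov = -159.333333 / 6 = -239/9 ≈ -26.555556

-26.5556


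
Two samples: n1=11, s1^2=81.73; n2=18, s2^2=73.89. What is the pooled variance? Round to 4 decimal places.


sp^2 = ((n1-1)*s1^2 + (n2-1)*s2^2)/(n1+n2-2)
(n1-1)*s1^2 = 10 * 81.73 = 817.3
(n2-1)*s2^2 = 17 * 73.89 = 1256.13
numerator = 817.3 + 1256.13 = 2073.43
n1+n2-2 = 27
sp^2 = 2073.43 / 27 = 207343/2700 ≈ 76.793704

76.7937


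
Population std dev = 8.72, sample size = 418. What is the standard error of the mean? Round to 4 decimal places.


SE = sigma / sqrt(n)
sqrt(418) ≈ 20.445048
SE = 8.72 / 20.445048 ≈ 0.426509

0.4265


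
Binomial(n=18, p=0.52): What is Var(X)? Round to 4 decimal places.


Var = n*p*(1-p) = 18 * 0.52 * 0.48 = 4.4928

4.4928


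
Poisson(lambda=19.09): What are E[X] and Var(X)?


E[X] = Var(X) = lambda = 19.09

19.09, 19.09


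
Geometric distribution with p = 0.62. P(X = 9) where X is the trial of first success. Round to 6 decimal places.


P = (1-p)^(k-1) * p
(1-p)^(k-1) = 0.38^8 ≈ 0.0004347792
P = 0.0004347792 * 0.62 ≈ 0.0002695631

0.000270


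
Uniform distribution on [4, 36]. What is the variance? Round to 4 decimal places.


Var = (b-a)^2 / 12
(b-a)^2 = (36 - 4)^2 = 1024
Var = 1024/12 ≈ 85.333333

85.3333


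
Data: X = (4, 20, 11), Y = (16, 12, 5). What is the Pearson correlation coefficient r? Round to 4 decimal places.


r = sum((xi-xbar)(yi-ybar)) / sqrt(sum((xi-xbar)^2) * sum((yi-ybar)^2))
n = 3, xbar = 35/3 ≈ 11.666667, ybar = 33/3 = 11
Sxy = sum((xi-xbar)(yi-ybar)) = -26
Sxx = sum((xi-xbar)^2) = 386/3 ≈ 128.666667
Syy = sum((yi-ybar)^2) = 62
sqrt(Sxx*Syy) ≈ 89.315919
r = Sxy / sqrt(Sxx*Syy) = -26 / 89.315919 ≈ -0.291102

-0.2911


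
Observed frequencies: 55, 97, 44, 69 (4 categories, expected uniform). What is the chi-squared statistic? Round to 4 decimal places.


chi2 = sum((O-E)^2/E), E = total/4
total = 265, E = 265/4 = 66.25
(55 - 66.25)^2 / 66.25 = 126.5625 / 66.25 = 405/212 ≈ 1.910377
(97 - 66.25)^2 / 66.25 = 945.5625 / 66.25 = 15129/1060 ≈ 14.272642
(44 - 66.25)^2 / 66.25 = 495.0625 / 66.25 = 7921/1060 ≈ 7.472642
(69 - 66.25)^2 / 66.25 = 7.5625 / 66.25 = 121/1060 ≈ 0.114151
chi2 = 6299/265 ≈ 23.769811

23.7698


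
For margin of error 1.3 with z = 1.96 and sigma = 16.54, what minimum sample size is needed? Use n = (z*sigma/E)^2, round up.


z*sigma/E = 1.96 * 16.54 / 1.3 = 40523/1625 ≈ 24.937231
(z*sigma/E)^2 ≈ 621.865478
round up: n = 622

622


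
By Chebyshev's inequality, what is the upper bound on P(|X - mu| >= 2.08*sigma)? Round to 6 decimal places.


P <= 1/k^2
k^2 = 2.08^2 = 4.3264
1/k^2 = 1 / 4.3264 = 625/2704 ≈ 0.23113905

0.231139


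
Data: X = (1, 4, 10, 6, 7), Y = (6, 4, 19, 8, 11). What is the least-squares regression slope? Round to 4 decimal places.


b = sum((xi-xbar)(yi-ybar)) / sum((xi-xbar)^2)
n = 5, xbar = 28/5 = 5.6, ybar = 48/5 = 9.6
Sxy = sum((xi-xbar)(yi-ybar)) = 68.2
Sxx = sum((xi-xbar)^2) = 45.2
b = Sxy / Sxx = 341/226 ≈ 1.508850

1.5088


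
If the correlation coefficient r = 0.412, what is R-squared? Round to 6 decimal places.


R^2 = r^2 = (0.412)^2 = 0.169744

0.169744


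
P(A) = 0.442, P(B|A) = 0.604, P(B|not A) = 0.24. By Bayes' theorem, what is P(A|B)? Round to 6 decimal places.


P(A|B) = P(B|A)*P(A) / P(B), P(B) = P(B|A)*P(A) + P(B|not A)*P(not A)
P(B|A)*P(A) = 0.604 * 0.442 = 0.266968
P(B|not A)*P(not A) = 0.24 * 0.558 = 0.13392
P(B) = 0.266968 + 0.13392 = 0.400888
P(A|B) = 0.266968 / 0.400888 ≈ 0.66594161

0.665942


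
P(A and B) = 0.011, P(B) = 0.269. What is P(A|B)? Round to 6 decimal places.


P(A|B) = P(A and B) / P(B) = 0.011 / 0.269 = 11/269 ≈ 0.04089219

0.040892


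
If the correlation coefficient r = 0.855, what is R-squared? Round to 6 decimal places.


R^2 = r^2 = (0.855)^2 = 0.731025

0.731025


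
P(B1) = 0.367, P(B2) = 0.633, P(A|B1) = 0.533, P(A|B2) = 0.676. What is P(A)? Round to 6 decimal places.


P(A) = P(A|B1)*P(B1) + P(A|B2)*P(B2)
P(A|B1)*P(B1) = 0.533 * 0.367 = 0.195611
P(A|B2)*P(B2) = 0.676 * 0.633 = 0.427908
P(A) = 0.195611 + 0.427908 = 0.623519

0.623519


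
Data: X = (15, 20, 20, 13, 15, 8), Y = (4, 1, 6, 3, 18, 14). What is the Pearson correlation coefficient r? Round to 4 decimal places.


r = sum((xi-xbar)(yi-ybar)) / sqrt(sum((xi-xbar)^2) * sum((yi-ybar)^2))
n = 6, xbar = 91/6 ≈ 15.166667, ybar = 46/6 = 23/3 ≈ 7.666667
Sxy = sum((xi-xbar)(yi-ybar)) = -230/3 ≈ -76.666667
Sxx = sum((xi-xbar)^2) = 617/6 ≈ 102.833333
Syy = sum((yi-ybar)^2) = 688/3 ≈ 229.333333
sqrt(Sxx*Syy) ≈ 153.567936
r = Sxy / sqrt(Sxx*Syy) = -76.666667 / 153.567936 ≈ -0.499236

-0.4992


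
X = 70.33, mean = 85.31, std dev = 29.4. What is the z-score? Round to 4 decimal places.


z = (X - mu) / sigma
X - mu = 70.33 - 85.31 = -14.98
z = -14.98 / 29.4 = -107/210 ≈ -0.509524

-0.5095


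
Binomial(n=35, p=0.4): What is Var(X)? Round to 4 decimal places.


Var = n*p*(1-p) = 35 * 0.4 * 0.6 = 8.4

8.4000


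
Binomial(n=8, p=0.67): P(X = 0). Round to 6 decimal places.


P = C(n,k) * p^k * (1-p)^(n-k)
C(8,0) = 1
p^k = 0.67^0 = 1
(1-p)^(n-k) = 0.33^8 ≈ 0.0001406409
P = 1 * 1 * 0.0001406409 ≈ 0.000141

0.000141


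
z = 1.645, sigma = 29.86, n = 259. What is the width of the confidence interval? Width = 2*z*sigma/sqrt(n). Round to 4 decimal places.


width = 2*z*sigma/sqrt(n)
2*z*sigma = 2 * 1.645 * 29.86 = 98.2394
sqrt(259) ≈ 16.093477
width = 98.2394 / 16.093477 ≈ 6.104299

6.1043


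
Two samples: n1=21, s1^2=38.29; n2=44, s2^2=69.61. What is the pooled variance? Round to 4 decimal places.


sp^2 = ((n1-1)*s1^2 + (n2-1)*s2^2)/(n1+n2-2)
(n1-1)*s1^2 = 20 * 38.29 = 765.8
(n2-1)*s2^2 = 43 * 69.61 = 2993.23
numerator = 765.8 + 2993.23 = 3759.03
n1+n2-2 = 63
sp^2 = 3759.03 / 63 = 41767/700 ≈ 59.667143

59.6671


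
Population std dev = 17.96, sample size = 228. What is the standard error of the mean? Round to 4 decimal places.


SE = sigma / sqrt(n)
sqrt(228) ≈ 15.099669
SE = 17.96 / 15.099669 ≈ 1.189430

1.1894


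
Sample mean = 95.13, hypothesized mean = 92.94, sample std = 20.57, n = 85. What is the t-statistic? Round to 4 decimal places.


t = (xbar - mu0) / (s/sqrt(n))
xbar - mu0 = 95.13 - 92.94 = 2.19
sqrt(85) ≈ 9.21954446
s/sqrt(n) = 20.57 / 9.21954446 ≈ 2.23112976
t = 2.19 / 2.23112976 ≈ 0.981566

0.9816


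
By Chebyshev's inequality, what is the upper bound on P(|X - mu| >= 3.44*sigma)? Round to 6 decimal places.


P <= 1/k^2
k^2 = 3.44^2 = 11.8336
1/k^2 = 1 / 11.8336 = 625/7396 ≈ 0.08450514

0.084505


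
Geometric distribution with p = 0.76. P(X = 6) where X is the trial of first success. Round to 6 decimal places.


P = (1-p)^(k-1) * p
(1-p)^(k-1) = 0.24^5 = 0.0007962624
P = 0.0007962624 * 0.76 ≈ 0.0006051594

0.000605


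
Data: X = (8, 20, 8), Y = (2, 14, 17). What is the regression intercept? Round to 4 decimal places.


a = ybar - b*xbar, where b = sum((xi-xbar)(yi-ybar)) / sum((xi-xbar)^2)
n = 3, xbar = 36/3 = 12, ybar = 33/3 = 11
Sxy = sum((xi-xbar)(yi-ybar)) = 36
Sxx = sum((xi-xbar)^2) = 96
b = Sxy / Sxx = 0.375
a = 11 - 0.375 * 12 = 6.5

6.5000
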